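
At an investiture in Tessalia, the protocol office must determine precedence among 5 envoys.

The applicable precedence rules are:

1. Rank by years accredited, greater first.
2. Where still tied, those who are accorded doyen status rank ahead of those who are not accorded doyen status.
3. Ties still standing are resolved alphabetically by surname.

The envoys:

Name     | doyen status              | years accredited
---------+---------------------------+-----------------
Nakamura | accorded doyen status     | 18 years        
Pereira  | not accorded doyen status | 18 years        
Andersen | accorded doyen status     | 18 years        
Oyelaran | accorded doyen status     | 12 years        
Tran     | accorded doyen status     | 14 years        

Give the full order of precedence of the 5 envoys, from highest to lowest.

By years accredited (higher first): Andersen, Nakamura and Pereira (each 18 years); then Tran (14 years); then Oyelaran (12 years).
Among Andersen, Nakamura and Pereira, accorded doyen status before not accorded doyen status: Andersen and Nakamura (accorded doyen status) before Pereira (not accorded doyen status).
Among Andersen and Nakamura, alphabetically by surname: Andersen before Nakamura.
Full order: Andersen, Nakamura, Pereira, Tran, Oyelaran.

Andersen, Nakamura, Pereira, Tran, Oyelaran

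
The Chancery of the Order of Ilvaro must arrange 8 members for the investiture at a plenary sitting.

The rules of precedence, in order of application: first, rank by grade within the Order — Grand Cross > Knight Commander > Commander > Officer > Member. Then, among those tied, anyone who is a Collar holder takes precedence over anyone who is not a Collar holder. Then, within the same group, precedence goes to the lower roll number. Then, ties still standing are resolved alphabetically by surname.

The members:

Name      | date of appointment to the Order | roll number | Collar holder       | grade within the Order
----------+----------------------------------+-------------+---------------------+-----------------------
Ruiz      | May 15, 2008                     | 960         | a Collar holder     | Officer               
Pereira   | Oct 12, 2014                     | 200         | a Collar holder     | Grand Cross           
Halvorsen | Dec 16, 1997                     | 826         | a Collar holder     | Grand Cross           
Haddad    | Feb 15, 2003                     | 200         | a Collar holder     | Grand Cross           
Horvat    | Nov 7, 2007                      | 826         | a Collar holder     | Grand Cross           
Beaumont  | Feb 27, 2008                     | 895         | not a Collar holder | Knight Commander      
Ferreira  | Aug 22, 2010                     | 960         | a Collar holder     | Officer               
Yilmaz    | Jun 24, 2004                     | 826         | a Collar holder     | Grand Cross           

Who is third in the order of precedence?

Halvorsen

By grade within the Order: Haddad, Pereira, Halvorsen, Horvat and Yilmaz (Grand Cross); then Beaumont (Knight Commander); then Ferreira and Ruiz (Officer).
Haddad, Pereira, Halvorsen, Horvat and Yilmaz are each a Collar holder, so the next rule applies.
Among Haddad, Pereira, Halvorsen, Horvat and Yilmaz, by roll number (lower first): Haddad and Pereira (200) before Halvorsen, Horvat and Yilmaz (826).
Among Haddad and Pereira, alphabetically by surname: Haddad before Pereira.
Among Halvorsen, Horvat and Yilmaz, alphabetically by surname: Halvorsen before Horvat before Yilmaz.
Ferreira and Ruiz are each a Collar holder, so the next rule applies.
Ferreira and Ruiz both have roll number 960, so the next rule applies.
Among Ferreira and Ruiz, alphabetically by surname: Ferreira before Ruiz.
Order: Haddad, Pereira, Halvorsen, Horvat, Yilmaz, Beaumont, Ferreira, Ruiz.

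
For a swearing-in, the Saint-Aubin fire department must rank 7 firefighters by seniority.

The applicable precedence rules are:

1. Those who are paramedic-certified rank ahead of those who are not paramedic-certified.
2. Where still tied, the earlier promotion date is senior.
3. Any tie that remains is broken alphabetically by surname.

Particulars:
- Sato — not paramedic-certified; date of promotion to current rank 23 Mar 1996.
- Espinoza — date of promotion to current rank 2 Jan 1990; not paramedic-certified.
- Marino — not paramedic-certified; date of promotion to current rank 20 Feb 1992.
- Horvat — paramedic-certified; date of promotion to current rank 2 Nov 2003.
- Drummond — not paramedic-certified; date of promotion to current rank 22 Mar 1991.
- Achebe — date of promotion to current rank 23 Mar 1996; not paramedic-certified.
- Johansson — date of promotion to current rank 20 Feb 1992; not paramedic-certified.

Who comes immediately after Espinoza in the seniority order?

Drummond

By the first rule: Horvat (paramedic-certified); then Espinoza, Drummond, Johansson, Marino, Achebe and Sato (each not paramedic-certified).
Among Espinoza, Drummond, Johansson, Marino, Achebe and Sato, by date of promotion to current rank (earlier first): Espinoza (2 Jan 1990) before Drummond (22 Mar 1991) before Johansson and Marino (20 Feb 1992) before Achebe and Sato (23 Mar 1996).
Among Johansson and Marino, alphabetically by surname: Johansson before Marino.
Among Achebe and Sato, alphabetically by surname: Achebe before Sato.
Order: Horvat, Espinoza, Drummond, Johansson, Marino, Achebe, Sato.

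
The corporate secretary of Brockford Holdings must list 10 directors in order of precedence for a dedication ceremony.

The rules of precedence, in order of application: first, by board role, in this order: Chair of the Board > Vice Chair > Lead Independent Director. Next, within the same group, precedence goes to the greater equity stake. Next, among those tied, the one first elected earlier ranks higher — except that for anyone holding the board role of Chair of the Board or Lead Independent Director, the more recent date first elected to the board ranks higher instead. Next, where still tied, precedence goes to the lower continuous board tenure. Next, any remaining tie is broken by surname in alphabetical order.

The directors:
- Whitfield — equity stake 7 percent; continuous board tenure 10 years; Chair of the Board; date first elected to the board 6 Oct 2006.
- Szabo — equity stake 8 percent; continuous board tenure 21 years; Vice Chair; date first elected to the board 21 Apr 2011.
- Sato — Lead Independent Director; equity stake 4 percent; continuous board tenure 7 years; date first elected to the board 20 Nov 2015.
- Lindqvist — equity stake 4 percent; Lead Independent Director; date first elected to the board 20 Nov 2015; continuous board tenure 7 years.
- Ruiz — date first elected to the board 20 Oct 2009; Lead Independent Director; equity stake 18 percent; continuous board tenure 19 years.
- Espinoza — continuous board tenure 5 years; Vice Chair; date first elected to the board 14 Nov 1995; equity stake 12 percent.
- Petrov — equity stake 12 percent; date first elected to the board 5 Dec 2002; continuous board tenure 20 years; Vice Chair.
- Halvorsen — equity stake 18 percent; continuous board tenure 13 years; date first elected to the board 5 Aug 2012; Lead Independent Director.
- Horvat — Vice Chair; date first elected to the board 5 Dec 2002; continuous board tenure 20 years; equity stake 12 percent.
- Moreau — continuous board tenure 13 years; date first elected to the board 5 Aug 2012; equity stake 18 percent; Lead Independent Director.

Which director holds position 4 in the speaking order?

Petrov

By board role: Whitfield (Chair of the Board); then Espinoza, Horvat, Petrov and Szabo (Vice Chair); then Halvorsen, Moreau, Ruiz, Lindqvist and Sato (Lead Independent Director).
Among Espinoza, Horvat, Petrov and Szabo, by equity stake (higher first): Espinoza, Horvat and Petrov (12 percent) before Szabo (8 percent).
Among Espinoza, Horvat and Petrov, by date first elected to the board (earlier first): Espinoza (14 Nov 1995) before Horvat and Petrov (5 Dec 2002).
Horvat and Petrov both have continuous board tenure 20 years, so the next rule applies.
Among Horvat and Petrov, alphabetically by surname: Horvat before Petrov.
Among Halvorsen, Moreau, Ruiz, Lindqvist and Sato, by equity stake (higher first): Halvorsen, Moreau and Ruiz (18 percent) before Lindqvist and Sato (4 percent).
Among Halvorsen, Moreau and Ruiz, by date first elected to the board (later first) (reversed rule for this group): Halvorsen and Moreau (5 Aug 2012) before Ruiz (20 Oct 2009).
Halvorsen and Moreau both have continuous board tenure 13 years, so the next rule applies.
Among Halvorsen and Moreau, alphabetically by surname: Halvorsen before Moreau.
Lindqvist and Sato both have date first elected to the board 20 Nov 2015, so the next rule applies.
Lindqvist and Sato both have continuous board tenure 7 years, so the next rule applies.
Among Lindqvist and Sato, alphabetically by surname: Lindqvist before Sato.
Order: Whitfield, Espinoza, Horvat, Petrov, Szabo, Halvorsen, Moreau, Ruiz, Lindqvist, Sato.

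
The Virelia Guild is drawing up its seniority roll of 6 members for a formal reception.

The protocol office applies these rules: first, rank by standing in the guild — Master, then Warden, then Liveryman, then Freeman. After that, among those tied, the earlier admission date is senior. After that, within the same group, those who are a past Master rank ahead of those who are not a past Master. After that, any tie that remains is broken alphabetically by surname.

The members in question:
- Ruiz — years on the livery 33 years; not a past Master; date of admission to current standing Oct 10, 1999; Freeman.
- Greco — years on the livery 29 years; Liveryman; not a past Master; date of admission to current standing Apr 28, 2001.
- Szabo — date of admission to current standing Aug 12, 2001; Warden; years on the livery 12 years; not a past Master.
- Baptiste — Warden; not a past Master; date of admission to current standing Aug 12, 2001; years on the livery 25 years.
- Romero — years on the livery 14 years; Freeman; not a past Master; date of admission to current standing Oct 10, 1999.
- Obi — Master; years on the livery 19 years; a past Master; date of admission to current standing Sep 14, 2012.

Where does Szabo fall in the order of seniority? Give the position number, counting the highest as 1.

By standing in the guild: Obi (Master); then Baptiste and Szabo (Warden); then Greco (Liveryman); then Romero and Ruiz (Freeman).
Baptiste and Szabo both have date of admission to current standing Aug 12, 2001, so the next rule applies.
Baptiste and Szabo are each not a past Master, so the next rule applies.
Among Baptiste and Szabo, alphabetically by surname: Baptiste before Szabo.
Romero and Ruiz both have date of admission to current standing Oct 10, 1999, so the next rule applies.
Romero and Ruiz are each not a past Master, so the next rule applies.
Among Romero and Ruiz, alphabetically by surname: Romero before Ruiz.
Order: Obi, Baptiste, Szabo, Greco, Romero, Ruiz. So position 3.

3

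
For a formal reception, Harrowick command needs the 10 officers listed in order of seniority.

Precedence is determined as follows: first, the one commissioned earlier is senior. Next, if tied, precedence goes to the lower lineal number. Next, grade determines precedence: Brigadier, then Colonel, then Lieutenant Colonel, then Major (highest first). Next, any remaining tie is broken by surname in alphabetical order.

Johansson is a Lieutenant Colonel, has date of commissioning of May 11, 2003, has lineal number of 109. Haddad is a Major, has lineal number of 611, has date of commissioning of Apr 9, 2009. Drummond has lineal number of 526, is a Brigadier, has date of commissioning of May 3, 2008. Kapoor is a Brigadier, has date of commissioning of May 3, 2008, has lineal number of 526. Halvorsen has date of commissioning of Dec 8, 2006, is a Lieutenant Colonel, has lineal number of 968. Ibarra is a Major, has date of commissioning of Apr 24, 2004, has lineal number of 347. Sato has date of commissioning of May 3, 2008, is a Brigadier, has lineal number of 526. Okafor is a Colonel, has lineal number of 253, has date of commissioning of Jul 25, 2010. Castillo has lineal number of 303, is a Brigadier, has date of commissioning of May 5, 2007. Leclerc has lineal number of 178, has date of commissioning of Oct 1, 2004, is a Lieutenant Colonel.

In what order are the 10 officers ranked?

Johansson, Ibarra, Leclerc, Halvorsen, Castillo, Drummond, Kapoor, Sato, Haddad, Okafor

By date of commissioning (earlier first): Johansson (May 11, 2003); then Ibarra (Apr 24, 2004); then Leclerc (Oct 1, 2004); then Halvorsen (Dec 8, 2006); then Castillo (May 5, 2007); then Drummond, Kapoor and Sato (each May 3, 2008); then Haddad (Apr 9, 2009); then Okafor (Jul 25, 2010).
Drummond, Kapoor and Sato all have lineal number 526, so the next rule applies.
Drummond, Kapoor and Sato are each Brigadier, so the next rule applies.
Among Drummond, Kapoor and Sato, alphabetically by surname: Drummond before Kapoor before Sato.
Full order: Johansson, Ibarra, Leclerc, Halvorsen, Castillo, Drummond, Kapoor, Sato, Haddad, Okafor.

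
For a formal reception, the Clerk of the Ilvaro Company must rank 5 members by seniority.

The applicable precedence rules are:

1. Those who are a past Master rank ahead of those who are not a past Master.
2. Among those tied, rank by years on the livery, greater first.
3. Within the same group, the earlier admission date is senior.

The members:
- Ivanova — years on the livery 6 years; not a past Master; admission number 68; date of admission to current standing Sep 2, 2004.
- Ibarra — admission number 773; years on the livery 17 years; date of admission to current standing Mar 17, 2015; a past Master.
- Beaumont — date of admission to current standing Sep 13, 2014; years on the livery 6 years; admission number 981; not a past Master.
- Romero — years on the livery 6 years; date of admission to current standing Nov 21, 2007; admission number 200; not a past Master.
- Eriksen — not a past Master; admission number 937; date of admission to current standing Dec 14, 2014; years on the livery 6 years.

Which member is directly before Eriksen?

Beaumont

By the first rule: Ibarra (a past Master); then Ivanova, Romero, Beaumont and Eriksen (each not a past Master).
Ivanova, Romero, Beaumont and Eriksen all have years on the livery 6 years, so the next rule applies.
Among Ivanova, Romero, Beaumont and Eriksen, by date of admission to current standing (earlier first): Ivanova (Sep 2, 2004) before Romero (Nov 21, 2007) before Beaumont (Sep 13, 2014) before Eriksen (Dec 14, 2014).
Order: Ibarra, Ivanova, Romero, Beaumont, Eriksen.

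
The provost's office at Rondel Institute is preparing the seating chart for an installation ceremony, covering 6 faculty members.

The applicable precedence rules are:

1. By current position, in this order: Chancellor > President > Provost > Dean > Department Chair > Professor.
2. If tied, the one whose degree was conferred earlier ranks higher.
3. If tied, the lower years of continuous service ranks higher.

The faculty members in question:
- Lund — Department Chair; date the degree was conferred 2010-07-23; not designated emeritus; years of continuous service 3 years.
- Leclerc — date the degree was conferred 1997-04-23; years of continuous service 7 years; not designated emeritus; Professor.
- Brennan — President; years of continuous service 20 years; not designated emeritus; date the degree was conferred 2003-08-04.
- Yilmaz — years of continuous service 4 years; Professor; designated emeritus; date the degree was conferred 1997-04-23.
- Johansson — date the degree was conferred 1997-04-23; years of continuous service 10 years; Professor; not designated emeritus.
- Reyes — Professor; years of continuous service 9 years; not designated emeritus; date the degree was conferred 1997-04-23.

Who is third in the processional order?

Yilmaz

By current position: Brennan (President); then Lund (Department Chair); then Yilmaz, Leclerc, Reyes and Johansson (Professor).
Yilmaz, Leclerc, Reyes and Johansson all have date the degree was conferred 1997-04-23, so the next rule applies.
Among Yilmaz, Leclerc, Reyes and Johansson, by years of continuous service (lower first): Yilmaz (4 years) before Leclerc (7 years) before Reyes (9 years) before Johansson (10 years).
Order: Brennan, Lund, Yilmaz, Leclerc, Reyes, Johansson.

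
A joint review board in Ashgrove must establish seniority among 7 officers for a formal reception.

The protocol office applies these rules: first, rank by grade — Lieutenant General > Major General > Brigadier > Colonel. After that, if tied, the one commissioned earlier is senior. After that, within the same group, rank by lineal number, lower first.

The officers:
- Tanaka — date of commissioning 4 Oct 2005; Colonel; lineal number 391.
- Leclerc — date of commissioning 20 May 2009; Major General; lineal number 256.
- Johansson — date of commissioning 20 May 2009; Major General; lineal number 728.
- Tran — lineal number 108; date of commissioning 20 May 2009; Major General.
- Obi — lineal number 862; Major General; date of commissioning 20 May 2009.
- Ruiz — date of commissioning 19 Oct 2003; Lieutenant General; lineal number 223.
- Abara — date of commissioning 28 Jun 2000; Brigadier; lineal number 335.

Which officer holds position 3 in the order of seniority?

By grade: Ruiz (Lieutenant General); then Tran, Leclerc, Johansson and Obi (Major General); then Abara (Brigadier); then Tanaka (Colonel).
Tran, Leclerc, Johansson and Obi all have date of commissioning 20 May 2009, so the next rule applies.
Among Tran, Leclerc, Johansson and Obi, by lineal number (lower first): Tran (108) before Leclerc (256) before Johansson (728) before Obi (862).
Order: Ruiz, Tran, Leclerc, Johansson, Obi, Abara, Tanaka.

Leclerc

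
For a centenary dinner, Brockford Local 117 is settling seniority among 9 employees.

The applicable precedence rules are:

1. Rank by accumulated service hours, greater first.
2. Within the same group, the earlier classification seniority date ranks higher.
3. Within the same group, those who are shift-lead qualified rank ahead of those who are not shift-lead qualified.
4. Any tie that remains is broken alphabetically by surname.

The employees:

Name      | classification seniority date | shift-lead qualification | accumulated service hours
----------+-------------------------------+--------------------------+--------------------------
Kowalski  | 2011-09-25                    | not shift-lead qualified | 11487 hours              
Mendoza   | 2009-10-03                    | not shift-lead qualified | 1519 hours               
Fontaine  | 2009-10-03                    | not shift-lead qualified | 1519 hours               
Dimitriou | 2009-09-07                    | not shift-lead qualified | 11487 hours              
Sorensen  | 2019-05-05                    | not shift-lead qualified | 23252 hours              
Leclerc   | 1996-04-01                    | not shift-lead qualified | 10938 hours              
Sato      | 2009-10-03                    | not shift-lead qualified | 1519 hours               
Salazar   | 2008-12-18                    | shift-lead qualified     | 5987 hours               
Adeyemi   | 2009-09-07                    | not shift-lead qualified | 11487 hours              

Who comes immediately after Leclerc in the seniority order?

Salazar

By accumulated service hours (higher first): Sorensen (23252 hours); then Adeyemi, Dimitriou and Kowalski (each 11487 hours); then Leclerc (10938 hours); then Salazar (5987 hours); then Fontaine, Mendoza and Sato (each 1519 hours).
Among Adeyemi, Dimitriou and Kowalski, by classification seniority date (earlier first): Adeyemi and Dimitriou (2009-09-07) before Kowalski (2011-09-25).
Adeyemi and Dimitriou are each not shift-lead qualified, so the next rule applies.
Among Adeyemi and Dimitriou, alphabetically by surname: Adeyemi before Dimitriou.
Fontaine, Mendoza and Sato all have classification seniority date 2009-10-03, so the next rule applies.
Fontaine, Mendoza and Sato are each not shift-lead qualified, so the next rule applies.
Among Fontaine, Mendoza and Sato, alphabetically by surname: Fontaine before Mendoza before Sato.
Order: Sorensen, Adeyemi, Dimitriou, Kowalski, Leclerc, Salazar, Fontaine, Mendoza, Sato.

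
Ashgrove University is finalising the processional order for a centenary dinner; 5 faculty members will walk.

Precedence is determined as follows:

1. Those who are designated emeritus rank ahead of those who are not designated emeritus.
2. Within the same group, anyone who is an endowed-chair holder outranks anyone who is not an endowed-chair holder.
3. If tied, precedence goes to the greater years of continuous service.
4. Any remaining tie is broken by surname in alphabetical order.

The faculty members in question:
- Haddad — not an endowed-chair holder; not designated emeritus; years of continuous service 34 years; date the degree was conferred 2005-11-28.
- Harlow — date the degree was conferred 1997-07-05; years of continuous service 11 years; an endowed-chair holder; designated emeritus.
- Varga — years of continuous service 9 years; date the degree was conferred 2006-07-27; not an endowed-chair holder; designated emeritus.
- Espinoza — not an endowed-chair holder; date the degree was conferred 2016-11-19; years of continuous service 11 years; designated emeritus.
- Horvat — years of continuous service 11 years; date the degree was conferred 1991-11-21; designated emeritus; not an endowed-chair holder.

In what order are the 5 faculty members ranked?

Harlow, Espinoza, Horvat, Varga, Haddad

By the first rule: Harlow, Espinoza, Horvat and Varga (each designated emeritus); then Haddad (not designated emeritus).
Among Harlow, Espinoza, Horvat and Varga, an endowed-chair holder before not an endowed-chair holder: Harlow (an endowed-chair holder) before Espinoza, Horvat and Varga (not an endowed-chair holder).
Among Espinoza, Horvat and Varga, by years of continuous service (higher first): Espinoza and Horvat (11 years) before Varga (9 years).
Among Espinoza and Horvat, alphabetically by surname: Espinoza before Horvat.
Full order: Harlow, Espinoza, Horvat, Varga, Haddad.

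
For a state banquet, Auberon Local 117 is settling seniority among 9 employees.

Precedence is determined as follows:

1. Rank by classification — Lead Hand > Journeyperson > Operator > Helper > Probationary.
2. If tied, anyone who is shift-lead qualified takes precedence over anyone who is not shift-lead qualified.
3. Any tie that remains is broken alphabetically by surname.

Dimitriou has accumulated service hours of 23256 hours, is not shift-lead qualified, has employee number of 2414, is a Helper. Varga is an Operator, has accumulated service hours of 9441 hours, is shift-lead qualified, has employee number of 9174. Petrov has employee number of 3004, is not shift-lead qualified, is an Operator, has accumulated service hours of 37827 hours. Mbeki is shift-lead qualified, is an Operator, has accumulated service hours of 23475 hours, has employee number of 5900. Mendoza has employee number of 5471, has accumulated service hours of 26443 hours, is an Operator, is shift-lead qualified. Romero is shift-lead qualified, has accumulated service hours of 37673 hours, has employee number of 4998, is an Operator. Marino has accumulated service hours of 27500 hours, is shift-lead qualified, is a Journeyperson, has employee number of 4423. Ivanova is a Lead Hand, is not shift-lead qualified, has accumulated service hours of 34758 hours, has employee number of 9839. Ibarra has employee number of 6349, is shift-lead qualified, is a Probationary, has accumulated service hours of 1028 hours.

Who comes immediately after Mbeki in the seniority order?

Mendoza

By classification: Ivanova (Lead Hand); then Marino (Journeyperson); then Mbeki, Mendoza, Romero, Varga and Petrov (Operator); then Dimitriou (Helper); then Ibarra (Probationary).
Among Mbeki, Mendoza, Romero, Varga and Petrov, shift-lead qualified before not shift-lead qualified: Mbeki, Mendoza, Romero and Varga (shift-lead qualified) before Petrov (not shift-lead qualified).
Among Mbeki, Mendoza, Romero and Varga, alphabetically by surname: Mbeki before Mendoza before Romero before Varga.
Order: Ivanova, Marino, Mbeki, Mendoza, Romero, Varga, Petrov, Dimitriou, Ibarra.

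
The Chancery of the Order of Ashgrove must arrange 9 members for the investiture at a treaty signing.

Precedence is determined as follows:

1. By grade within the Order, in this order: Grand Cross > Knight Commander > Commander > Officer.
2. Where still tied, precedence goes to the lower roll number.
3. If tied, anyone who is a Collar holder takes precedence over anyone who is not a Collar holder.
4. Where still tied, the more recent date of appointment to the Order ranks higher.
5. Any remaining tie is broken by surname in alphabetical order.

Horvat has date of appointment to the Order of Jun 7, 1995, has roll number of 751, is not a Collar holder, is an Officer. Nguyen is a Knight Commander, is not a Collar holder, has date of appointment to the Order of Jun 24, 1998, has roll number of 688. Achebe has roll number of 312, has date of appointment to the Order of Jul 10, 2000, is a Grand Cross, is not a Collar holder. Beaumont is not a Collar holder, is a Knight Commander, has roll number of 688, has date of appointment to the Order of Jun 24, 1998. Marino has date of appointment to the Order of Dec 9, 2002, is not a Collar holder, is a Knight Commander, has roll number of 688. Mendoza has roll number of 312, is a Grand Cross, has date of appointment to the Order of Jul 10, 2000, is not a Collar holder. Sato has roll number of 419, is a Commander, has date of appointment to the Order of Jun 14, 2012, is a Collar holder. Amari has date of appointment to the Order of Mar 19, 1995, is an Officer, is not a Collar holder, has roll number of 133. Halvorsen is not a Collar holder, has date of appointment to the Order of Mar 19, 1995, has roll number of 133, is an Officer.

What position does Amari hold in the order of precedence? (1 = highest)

By grade within the Order: Achebe and Mendoza (Grand Cross); then Marino, Beaumont and Nguyen (Knight Commander); then Sato (Commander); then Amari, Halvorsen and Horvat (Officer).
Achebe and Mendoza both have roll number 312, so the next rule applies.
Achebe and Mendoza are each not a Collar holder, so the next rule applies.
Achebe and Mendoza both have date of appointment to the Order Jul 10, 2000, so the next rule applies.
Among Achebe and Mendoza, alphabetically by surname: Achebe before Mendoza.
Marino, Beaumont and Nguyen all have roll number 688, so the next rule applies.
Marino, Beaumont and Nguyen are each not a Collar holder, so the next rule applies.
Among Marino, Beaumont and Nguyen, by date of appointment to the Order (later first): Marino (Dec 9, 2002) before Beaumont and Nguyen (Jun 24, 1998).
Among Beaumont and Nguyen, alphabetically by surname: Beaumont before Nguyen.
Among Amari, Halvorsen and Horvat, by roll number (lower first): Amari and Halvorsen (133) before Horvat (751).
Amari and Halvorsen are each not a Collar holder, so the next rule applies.
Amari and Halvorsen both have date of appointment to the Order Mar 19, 1995, so the next rule applies.
Among Amari and Halvorsen, alphabetically by surname: Amari before Halvorsen.
Order: Achebe, Mendoza, Marino, Beaumont, Nguyen, Sato, Amari, Halvorsen, Horvat. So position 7.

7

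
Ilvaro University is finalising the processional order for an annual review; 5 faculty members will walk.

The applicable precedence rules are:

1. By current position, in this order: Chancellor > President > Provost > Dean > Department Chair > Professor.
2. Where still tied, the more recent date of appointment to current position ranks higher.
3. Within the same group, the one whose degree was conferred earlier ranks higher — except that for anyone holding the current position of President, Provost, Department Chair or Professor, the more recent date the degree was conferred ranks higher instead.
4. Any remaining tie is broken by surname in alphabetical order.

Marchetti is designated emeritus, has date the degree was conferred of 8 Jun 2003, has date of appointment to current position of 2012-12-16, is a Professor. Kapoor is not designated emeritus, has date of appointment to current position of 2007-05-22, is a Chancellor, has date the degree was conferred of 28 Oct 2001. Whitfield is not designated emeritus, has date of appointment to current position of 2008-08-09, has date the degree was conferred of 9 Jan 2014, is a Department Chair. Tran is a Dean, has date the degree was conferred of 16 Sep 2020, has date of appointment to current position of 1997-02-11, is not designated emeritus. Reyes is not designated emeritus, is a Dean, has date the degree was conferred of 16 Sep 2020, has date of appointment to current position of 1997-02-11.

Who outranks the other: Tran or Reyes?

Reyes

By current position: Kapoor (Chancellor); then Reyes and Tran (Dean); then Whitfield (Department Chair); then Marchetti (Professor).
Reyes and Tran both have date of appointment to current position 1997-02-11, so the next rule applies.
Reyes and Tran both have date the degree was conferred 16 Sep 2020, so the next rule applies.
Among Reyes and Tran, alphabetically by surname: Reyes before Tran.
So Reyes takes precedence.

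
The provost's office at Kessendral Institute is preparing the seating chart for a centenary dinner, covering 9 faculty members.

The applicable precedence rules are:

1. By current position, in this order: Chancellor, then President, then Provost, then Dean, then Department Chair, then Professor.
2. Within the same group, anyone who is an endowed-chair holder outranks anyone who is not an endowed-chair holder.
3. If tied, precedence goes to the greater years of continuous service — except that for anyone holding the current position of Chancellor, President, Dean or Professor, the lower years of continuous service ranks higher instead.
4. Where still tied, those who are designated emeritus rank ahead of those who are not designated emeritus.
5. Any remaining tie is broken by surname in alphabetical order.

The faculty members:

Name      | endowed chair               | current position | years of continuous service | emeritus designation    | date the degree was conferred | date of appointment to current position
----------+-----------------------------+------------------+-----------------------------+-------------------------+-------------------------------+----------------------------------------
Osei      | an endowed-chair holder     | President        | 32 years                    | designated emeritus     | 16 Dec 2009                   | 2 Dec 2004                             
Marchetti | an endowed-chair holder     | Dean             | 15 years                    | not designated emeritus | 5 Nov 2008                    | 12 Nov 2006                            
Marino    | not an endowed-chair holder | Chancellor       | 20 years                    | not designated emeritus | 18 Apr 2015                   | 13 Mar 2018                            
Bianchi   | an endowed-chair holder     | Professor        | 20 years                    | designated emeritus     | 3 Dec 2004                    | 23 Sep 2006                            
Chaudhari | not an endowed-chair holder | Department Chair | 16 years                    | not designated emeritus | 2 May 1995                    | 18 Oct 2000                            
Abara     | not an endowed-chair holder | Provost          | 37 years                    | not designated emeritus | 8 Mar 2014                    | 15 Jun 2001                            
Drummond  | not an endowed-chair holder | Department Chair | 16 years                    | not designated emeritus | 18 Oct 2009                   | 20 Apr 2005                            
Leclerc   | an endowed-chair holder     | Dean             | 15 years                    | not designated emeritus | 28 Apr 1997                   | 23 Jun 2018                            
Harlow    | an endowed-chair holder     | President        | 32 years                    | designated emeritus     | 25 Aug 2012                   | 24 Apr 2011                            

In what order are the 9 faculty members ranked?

By current position: Marino (Chancellor); then Harlow and Osei (President); then Abara (Provost); then Leclerc and Marchetti (Dean); then Chaudhari and Drummond (Department Chair); then Bianchi (Professor).
Harlow and Osei are each an endowed-chair holder, so the next rule applies.
Harlow and Osei both have years of continuous service 32 years, so the next rule applies.
Harlow and Osei are each designated emeritus, so the next rule applies.
Among Harlow and Osei, alphabetically by surname: Harlow before Osei.
Leclerc and Marchetti are each an endowed-chair holder, so the next rule applies.
Leclerc and Marchetti both have years of continuous service 15 years, so the next rule applies.
Leclerc and Marchetti are each not designated emeritus, so the next rule applies.
Among Leclerc and Marchetti, alphabetically by surname: Leclerc before Marchetti.
Chaudhari and Drummond are each not an endowed-chair holder, so the next rule applies.
Chaudhari and Drummond both have years of continuous service 16 years, so the next rule applies.
Chaudhari and Drummond are each not designated emeritus, so the next rule applies.
Among Chaudhari and Drummond, alphabetically by surname: Chaudhari before Drummond.
Full order: Marino, Harlow, Osei, Abara, Leclerc, Marchetti, Chaudhari, Drummond, Bianchi.

Marino, Harlow, Osei, Abara, Leclerc, Marchetti, Chaudhari, Drummond, Bianchi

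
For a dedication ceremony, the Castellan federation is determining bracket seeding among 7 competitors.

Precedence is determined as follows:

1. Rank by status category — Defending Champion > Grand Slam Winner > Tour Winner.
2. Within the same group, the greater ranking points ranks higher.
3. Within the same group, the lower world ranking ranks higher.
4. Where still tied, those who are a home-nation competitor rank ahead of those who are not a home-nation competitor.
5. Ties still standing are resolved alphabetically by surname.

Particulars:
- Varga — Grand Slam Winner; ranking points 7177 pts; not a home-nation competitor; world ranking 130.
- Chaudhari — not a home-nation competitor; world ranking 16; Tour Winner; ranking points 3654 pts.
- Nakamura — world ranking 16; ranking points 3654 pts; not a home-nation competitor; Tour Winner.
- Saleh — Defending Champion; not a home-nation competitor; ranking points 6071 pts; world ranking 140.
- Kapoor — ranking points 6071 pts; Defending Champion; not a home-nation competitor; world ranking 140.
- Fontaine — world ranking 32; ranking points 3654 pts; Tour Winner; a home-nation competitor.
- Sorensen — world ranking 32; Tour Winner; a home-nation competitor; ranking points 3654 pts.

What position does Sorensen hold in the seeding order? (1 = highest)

7

By status category: Kapoor and Saleh (Defending Champion); then Varga (Grand Slam Winner); then Chaudhari, Nakamura, Fontaine and Sorensen (Tour Winner).
Kapoor and Saleh both have ranking points 6071 pts, so the next rule applies.
Kapoor and Saleh both have world ranking 140, so the next rule applies.
Kapoor and Saleh are each not a home-nation competitor, so the next rule applies.
Among Kapoor and Saleh, alphabetically by surname: Kapoor before Saleh.
Chaudhari, Nakamura, Fontaine and Sorensen all have ranking points 3654 pts, so the next rule applies.
Among Chaudhari, Nakamura, Fontaine and Sorensen, by world ranking (lower first): Chaudhari and Nakamura (16) before Fontaine and Sorensen (32).
Chaudhari and Nakamura are each not a home-nation competitor, so the next rule applies.
Among Chaudhari and Nakamura, alphabetically by surname: Chaudhari before Nakamura.
Fontaine and Sorensen are each a home-nation competitor, so the next rule applies.
Among Fontaine and Sorensen, alphabetically by surname: Fontaine before Sorensen.
Order: Kapoor, Saleh, Varga, Chaudhari, Nakamura, Fontaine, Sorensen. So position 7.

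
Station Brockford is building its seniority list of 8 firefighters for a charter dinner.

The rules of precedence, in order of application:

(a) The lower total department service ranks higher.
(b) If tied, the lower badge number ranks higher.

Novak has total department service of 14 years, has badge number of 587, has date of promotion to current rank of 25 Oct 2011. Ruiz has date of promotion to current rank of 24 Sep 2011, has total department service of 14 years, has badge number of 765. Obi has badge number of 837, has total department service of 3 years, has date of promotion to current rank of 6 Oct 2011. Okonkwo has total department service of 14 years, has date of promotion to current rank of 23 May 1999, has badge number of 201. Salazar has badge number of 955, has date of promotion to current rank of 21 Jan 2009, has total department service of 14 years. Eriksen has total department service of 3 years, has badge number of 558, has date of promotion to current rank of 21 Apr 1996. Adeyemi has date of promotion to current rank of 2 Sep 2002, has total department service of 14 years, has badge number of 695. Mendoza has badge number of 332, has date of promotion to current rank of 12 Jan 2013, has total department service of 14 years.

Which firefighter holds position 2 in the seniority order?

Obi

By total department service (lower first): Eriksen and Obi (both 3 years); then Okonkwo, Mendoza, Novak, Adeyemi, Ruiz and Salazar (each 14 years).
Among Eriksen and Obi, by badge number (lower first): Eriksen (558) before Obi (837).
Among Okonkwo, Mendoza, Novak, Adeyemi, Ruiz and Salazar, by badge number (lower first): Okonkwo (201) before Mendoza (332) before Novak (587) before Adeyemi (695) before Ruiz (765) before Salazar (955).
Order: Eriksen, Obi, Okonkwo, Mendoza, Novak, Adeyemi, Ruiz, Salazar.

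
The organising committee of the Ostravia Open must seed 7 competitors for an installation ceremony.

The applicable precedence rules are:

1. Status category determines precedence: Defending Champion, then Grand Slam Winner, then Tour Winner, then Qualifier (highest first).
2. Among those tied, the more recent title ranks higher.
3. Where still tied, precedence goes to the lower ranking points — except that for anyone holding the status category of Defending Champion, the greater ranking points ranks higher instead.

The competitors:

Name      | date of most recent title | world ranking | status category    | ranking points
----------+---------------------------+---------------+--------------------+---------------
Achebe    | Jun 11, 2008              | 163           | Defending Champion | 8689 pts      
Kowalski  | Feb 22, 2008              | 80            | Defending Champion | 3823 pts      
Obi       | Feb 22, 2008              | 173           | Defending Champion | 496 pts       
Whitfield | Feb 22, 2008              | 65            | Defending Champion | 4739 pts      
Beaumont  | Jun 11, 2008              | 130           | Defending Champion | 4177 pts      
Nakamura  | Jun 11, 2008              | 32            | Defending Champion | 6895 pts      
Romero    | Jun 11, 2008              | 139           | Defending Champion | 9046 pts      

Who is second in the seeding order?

By status category: Romero, Achebe, Nakamura, Beaumont, Whitfield, Kowalski and Obi (Defending Champion).
Among Romero, Achebe, Nakamura, Beaumont, Whitfield, Kowalski and Obi, by date of most recent title (later first): Romero, Achebe, Nakamura and Beaumont (Jun 11, 2008) before Whitfield, Kowalski and Obi (Feb 22, 2008).
Among Romero, Achebe, Nakamura and Beaumont, by ranking points (higher first) (reversed rule for this group): Romero (9046 pts) before Achebe (8689 pts) before Nakamura (6895 pts) before Beaumont (4177 pts).
Among Whitfield, Kowalski and Obi, by ranking points (higher first) (reversed rule for this group): Whitfield (4739 pts) before Kowalski (3823 pts) before Obi (496 pts).
Order: Romero, Achebe, Nakamura, Beaumont, Whitfield, Kowalski, Obi.

Achebe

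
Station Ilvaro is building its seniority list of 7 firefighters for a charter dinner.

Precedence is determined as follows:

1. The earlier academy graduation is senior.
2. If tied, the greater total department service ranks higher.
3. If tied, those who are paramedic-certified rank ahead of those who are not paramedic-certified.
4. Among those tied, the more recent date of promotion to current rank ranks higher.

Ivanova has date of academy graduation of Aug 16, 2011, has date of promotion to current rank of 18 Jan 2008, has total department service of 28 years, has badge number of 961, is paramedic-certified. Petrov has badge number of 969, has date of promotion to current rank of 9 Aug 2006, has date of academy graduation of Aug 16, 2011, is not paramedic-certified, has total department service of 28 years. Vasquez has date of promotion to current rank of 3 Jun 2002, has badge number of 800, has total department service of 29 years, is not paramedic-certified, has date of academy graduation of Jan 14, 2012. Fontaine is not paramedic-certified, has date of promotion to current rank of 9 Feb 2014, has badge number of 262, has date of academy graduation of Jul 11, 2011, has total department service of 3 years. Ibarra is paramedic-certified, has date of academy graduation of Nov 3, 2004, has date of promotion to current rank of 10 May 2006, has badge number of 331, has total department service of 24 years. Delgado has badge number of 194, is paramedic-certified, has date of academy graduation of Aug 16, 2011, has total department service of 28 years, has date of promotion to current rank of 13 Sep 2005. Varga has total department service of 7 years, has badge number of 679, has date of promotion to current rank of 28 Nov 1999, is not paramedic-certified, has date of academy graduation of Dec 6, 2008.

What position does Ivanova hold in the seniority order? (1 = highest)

4

By date of academy graduation (earlier first): Ibarra (Nov 3, 2004); then Varga (Dec 6, 2008); then Fontaine (Jul 11, 2011); then Ivanova, Delgado and Petrov (each Aug 16, 2011); then Vasquez (Jan 14, 2012).
Ivanova, Delgado and Petrov all have total department service 28 years, so the next rule applies.
Among Ivanova, Delgado and Petrov, paramedic-certified before not paramedic-certified: Ivanova and Delgado (paramedic-certified) before Petrov (not paramedic-certified).
Among Ivanova and Delgado, by date of promotion to current rank (later first): Ivanova (18 Jan 2008) before Delgado (13 Sep 2005).
Order: Ibarra, Varga, Fontaine, Ivanova, Delgado, Petrov, Vasquez. So position 4.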